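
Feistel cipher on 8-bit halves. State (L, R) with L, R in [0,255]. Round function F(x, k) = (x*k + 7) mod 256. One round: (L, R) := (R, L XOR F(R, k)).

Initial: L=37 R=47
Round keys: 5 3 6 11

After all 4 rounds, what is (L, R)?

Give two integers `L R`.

Round 1 (k=5): L=47 R=215
Round 2 (k=3): L=215 R=163
Round 3 (k=6): L=163 R=14
Round 4 (k=11): L=14 R=2

Answer: 14 2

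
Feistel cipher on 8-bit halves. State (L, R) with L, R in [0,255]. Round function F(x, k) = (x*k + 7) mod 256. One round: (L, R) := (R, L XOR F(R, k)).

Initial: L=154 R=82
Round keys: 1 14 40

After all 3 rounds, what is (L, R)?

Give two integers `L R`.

Answer: 227 188

Derivation:
Round 1 (k=1): L=82 R=195
Round 2 (k=14): L=195 R=227
Round 3 (k=40): L=227 R=188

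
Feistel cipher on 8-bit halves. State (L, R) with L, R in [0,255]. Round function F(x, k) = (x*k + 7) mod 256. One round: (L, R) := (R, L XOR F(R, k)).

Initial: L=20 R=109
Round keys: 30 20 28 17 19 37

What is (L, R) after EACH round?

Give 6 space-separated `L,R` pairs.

Round 1 (k=30): L=109 R=217
Round 2 (k=20): L=217 R=150
Round 3 (k=28): L=150 R=182
Round 4 (k=17): L=182 R=139
Round 5 (k=19): L=139 R=238
Round 6 (k=37): L=238 R=230

Answer: 109,217 217,150 150,182 182,139 139,238 238,230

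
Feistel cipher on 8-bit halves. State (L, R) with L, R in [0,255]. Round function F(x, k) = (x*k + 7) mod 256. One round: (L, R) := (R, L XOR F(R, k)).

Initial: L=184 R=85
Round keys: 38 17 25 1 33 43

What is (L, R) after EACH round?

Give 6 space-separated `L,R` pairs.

Answer: 85,29 29,161 161,221 221,69 69,49 49,7

Derivation:
Round 1 (k=38): L=85 R=29
Round 2 (k=17): L=29 R=161
Round 3 (k=25): L=161 R=221
Round 4 (k=1): L=221 R=69
Round 5 (k=33): L=69 R=49
Round 6 (k=43): L=49 R=7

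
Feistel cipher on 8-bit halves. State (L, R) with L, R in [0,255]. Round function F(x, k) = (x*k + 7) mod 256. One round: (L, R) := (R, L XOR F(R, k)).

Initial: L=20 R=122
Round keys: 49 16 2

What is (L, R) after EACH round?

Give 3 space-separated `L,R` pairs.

Answer: 122,117 117,45 45,20

Derivation:
Round 1 (k=49): L=122 R=117
Round 2 (k=16): L=117 R=45
Round 3 (k=2): L=45 R=20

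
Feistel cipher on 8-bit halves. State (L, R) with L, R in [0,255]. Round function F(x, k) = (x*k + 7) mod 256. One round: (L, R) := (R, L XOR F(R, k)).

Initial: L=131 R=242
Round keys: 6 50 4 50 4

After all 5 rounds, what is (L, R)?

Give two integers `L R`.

Round 1 (k=6): L=242 R=48
Round 2 (k=50): L=48 R=149
Round 3 (k=4): L=149 R=107
Round 4 (k=50): L=107 R=120
Round 5 (k=4): L=120 R=140

Answer: 120 140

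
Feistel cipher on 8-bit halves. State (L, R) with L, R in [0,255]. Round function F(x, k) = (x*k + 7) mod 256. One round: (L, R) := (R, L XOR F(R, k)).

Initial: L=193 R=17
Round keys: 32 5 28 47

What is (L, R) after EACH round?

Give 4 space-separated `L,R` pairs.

Answer: 17,230 230,148 148,209 209,242

Derivation:
Round 1 (k=32): L=17 R=230
Round 2 (k=5): L=230 R=148
Round 3 (k=28): L=148 R=209
Round 4 (k=47): L=209 R=242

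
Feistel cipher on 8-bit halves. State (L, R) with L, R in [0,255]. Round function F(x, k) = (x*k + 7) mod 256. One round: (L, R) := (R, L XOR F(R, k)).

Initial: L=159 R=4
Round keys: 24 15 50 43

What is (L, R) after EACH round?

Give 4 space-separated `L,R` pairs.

Round 1 (k=24): L=4 R=248
Round 2 (k=15): L=248 R=139
Round 3 (k=50): L=139 R=213
Round 4 (k=43): L=213 R=69

Answer: 4,248 248,139 139,213 213,69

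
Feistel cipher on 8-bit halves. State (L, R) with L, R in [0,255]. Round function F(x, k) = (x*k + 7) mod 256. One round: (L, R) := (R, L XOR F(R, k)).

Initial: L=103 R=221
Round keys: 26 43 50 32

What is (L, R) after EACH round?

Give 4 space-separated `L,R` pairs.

Answer: 221,30 30,204 204,193 193,235

Derivation:
Round 1 (k=26): L=221 R=30
Round 2 (k=43): L=30 R=204
Round 3 (k=50): L=204 R=193
Round 4 (k=32): L=193 R=235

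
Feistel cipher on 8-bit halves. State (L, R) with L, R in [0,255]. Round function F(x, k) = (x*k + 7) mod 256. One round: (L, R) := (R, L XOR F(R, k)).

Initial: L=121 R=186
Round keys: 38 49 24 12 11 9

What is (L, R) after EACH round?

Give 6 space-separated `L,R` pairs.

Answer: 186,218 218,123 123,85 85,120 120,122 122,41

Derivation:
Round 1 (k=38): L=186 R=218
Round 2 (k=49): L=218 R=123
Round 3 (k=24): L=123 R=85
Round 4 (k=12): L=85 R=120
Round 5 (k=11): L=120 R=122
Round 6 (k=9): L=122 R=41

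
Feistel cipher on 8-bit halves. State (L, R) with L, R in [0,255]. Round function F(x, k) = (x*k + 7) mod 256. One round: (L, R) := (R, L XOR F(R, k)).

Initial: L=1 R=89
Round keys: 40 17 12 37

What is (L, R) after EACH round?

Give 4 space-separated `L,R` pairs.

Answer: 89,238 238,140 140,121 121,8

Derivation:
Round 1 (k=40): L=89 R=238
Round 2 (k=17): L=238 R=140
Round 3 (k=12): L=140 R=121
Round 4 (k=37): L=121 R=8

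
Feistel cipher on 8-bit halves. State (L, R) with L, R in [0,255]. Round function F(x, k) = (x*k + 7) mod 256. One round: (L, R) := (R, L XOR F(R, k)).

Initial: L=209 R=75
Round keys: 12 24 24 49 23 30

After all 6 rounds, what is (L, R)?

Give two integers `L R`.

Round 1 (k=12): L=75 R=90
Round 2 (k=24): L=90 R=60
Round 3 (k=24): L=60 R=253
Round 4 (k=49): L=253 R=72
Round 5 (k=23): L=72 R=130
Round 6 (k=30): L=130 R=11

Answer: 130 11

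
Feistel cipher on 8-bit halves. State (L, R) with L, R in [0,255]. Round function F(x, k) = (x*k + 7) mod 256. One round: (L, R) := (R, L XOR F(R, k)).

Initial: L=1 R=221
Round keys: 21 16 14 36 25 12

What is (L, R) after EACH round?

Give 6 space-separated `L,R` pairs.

Round 1 (k=21): L=221 R=41
Round 2 (k=16): L=41 R=74
Round 3 (k=14): L=74 R=58
Round 4 (k=36): L=58 R=101
Round 5 (k=25): L=101 R=222
Round 6 (k=12): L=222 R=10

Answer: 221,41 41,74 74,58 58,101 101,222 222,10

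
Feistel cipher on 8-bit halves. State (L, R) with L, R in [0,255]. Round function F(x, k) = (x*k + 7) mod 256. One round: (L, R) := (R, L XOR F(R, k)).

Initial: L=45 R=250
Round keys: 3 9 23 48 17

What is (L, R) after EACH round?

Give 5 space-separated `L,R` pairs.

Answer: 250,216 216,101 101,194 194,2 2,235

Derivation:
Round 1 (k=3): L=250 R=216
Round 2 (k=9): L=216 R=101
Round 3 (k=23): L=101 R=194
Round 4 (k=48): L=194 R=2
Round 5 (k=17): L=2 R=235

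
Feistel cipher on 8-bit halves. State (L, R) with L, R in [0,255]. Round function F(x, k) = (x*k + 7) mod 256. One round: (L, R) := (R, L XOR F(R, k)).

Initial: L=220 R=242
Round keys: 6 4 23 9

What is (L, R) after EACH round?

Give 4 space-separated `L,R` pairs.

Round 1 (k=6): L=242 R=111
Round 2 (k=4): L=111 R=49
Round 3 (k=23): L=49 R=1
Round 4 (k=9): L=1 R=33

Answer: 242,111 111,49 49,1 1,33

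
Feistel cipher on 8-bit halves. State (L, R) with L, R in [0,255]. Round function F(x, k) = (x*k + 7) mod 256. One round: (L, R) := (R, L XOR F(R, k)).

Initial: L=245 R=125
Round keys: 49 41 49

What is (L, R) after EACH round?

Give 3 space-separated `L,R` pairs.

Round 1 (k=49): L=125 R=1
Round 2 (k=41): L=1 R=77
Round 3 (k=49): L=77 R=197

Answer: 125,1 1,77 77,197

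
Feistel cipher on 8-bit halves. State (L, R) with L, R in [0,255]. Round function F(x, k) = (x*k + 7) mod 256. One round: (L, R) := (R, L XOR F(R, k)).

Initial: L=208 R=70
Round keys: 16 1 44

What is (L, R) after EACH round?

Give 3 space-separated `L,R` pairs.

Round 1 (k=16): L=70 R=183
Round 2 (k=1): L=183 R=248
Round 3 (k=44): L=248 R=16

Answer: 70,183 183,248 248,16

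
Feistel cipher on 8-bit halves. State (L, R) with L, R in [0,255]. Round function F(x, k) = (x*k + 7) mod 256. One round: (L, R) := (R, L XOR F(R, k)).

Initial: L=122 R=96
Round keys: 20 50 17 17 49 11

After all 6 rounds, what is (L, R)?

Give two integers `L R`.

Round 1 (k=20): L=96 R=253
Round 2 (k=50): L=253 R=17
Round 3 (k=17): L=17 R=213
Round 4 (k=17): L=213 R=61
Round 5 (k=49): L=61 R=97
Round 6 (k=11): L=97 R=15

Answer: 97 15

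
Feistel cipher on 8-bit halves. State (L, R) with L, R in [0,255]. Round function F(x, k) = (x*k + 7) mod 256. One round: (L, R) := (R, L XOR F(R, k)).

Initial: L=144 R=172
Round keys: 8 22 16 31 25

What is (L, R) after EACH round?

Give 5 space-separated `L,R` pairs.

Round 1 (k=8): L=172 R=247
Round 2 (k=22): L=247 R=237
Round 3 (k=16): L=237 R=32
Round 4 (k=31): L=32 R=10
Round 5 (k=25): L=10 R=33

Answer: 172,247 247,237 237,32 32,10 10,33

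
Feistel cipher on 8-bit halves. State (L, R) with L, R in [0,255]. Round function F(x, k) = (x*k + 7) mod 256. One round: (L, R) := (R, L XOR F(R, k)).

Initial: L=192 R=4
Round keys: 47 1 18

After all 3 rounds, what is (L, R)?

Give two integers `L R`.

Answer: 14 0

Derivation:
Round 1 (k=47): L=4 R=3
Round 2 (k=1): L=3 R=14
Round 3 (k=18): L=14 R=0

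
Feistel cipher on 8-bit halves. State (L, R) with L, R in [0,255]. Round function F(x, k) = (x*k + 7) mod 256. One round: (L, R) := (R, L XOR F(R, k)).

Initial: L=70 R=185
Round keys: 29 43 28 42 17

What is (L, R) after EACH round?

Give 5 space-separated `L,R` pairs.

Round 1 (k=29): L=185 R=186
Round 2 (k=43): L=186 R=252
Round 3 (k=28): L=252 R=45
Round 4 (k=42): L=45 R=149
Round 5 (k=17): L=149 R=193

Answer: 185,186 186,252 252,45 45,149 149,193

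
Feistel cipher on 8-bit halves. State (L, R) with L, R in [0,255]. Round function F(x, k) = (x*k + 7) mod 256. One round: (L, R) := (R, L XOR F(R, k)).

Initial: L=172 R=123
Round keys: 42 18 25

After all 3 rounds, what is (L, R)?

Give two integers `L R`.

Answer: 178 240

Derivation:
Round 1 (k=42): L=123 R=153
Round 2 (k=18): L=153 R=178
Round 3 (k=25): L=178 R=240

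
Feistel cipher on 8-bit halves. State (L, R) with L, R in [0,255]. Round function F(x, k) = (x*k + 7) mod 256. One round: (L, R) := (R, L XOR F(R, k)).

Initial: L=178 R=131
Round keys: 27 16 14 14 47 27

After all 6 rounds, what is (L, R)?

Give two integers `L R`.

Answer: 59 73

Derivation:
Round 1 (k=27): L=131 R=106
Round 2 (k=16): L=106 R=36
Round 3 (k=14): L=36 R=149
Round 4 (k=14): L=149 R=9
Round 5 (k=47): L=9 R=59
Round 6 (k=27): L=59 R=73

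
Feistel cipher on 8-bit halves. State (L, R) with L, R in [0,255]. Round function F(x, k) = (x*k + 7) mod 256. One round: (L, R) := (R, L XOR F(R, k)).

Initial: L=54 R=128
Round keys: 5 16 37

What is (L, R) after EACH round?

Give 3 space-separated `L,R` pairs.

Round 1 (k=5): L=128 R=177
Round 2 (k=16): L=177 R=151
Round 3 (k=37): L=151 R=107

Answer: 128,177 177,151 151,107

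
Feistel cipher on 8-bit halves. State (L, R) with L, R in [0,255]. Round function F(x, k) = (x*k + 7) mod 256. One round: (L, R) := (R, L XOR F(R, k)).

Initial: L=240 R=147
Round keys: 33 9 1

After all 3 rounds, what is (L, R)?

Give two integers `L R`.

Round 1 (k=33): L=147 R=10
Round 2 (k=9): L=10 R=242
Round 3 (k=1): L=242 R=243

Answer: 242 243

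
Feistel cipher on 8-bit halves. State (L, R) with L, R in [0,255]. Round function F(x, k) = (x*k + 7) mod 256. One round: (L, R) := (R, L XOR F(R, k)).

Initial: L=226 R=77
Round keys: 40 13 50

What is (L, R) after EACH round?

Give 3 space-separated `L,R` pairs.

Round 1 (k=40): L=77 R=237
Round 2 (k=13): L=237 R=93
Round 3 (k=50): L=93 R=220

Answer: 77,237 237,93 93,220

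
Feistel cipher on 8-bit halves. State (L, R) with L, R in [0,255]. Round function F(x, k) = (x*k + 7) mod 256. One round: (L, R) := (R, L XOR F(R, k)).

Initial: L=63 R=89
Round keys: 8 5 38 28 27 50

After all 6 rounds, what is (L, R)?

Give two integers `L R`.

Round 1 (k=8): L=89 R=240
Round 2 (k=5): L=240 R=238
Round 3 (k=38): L=238 R=171
Round 4 (k=28): L=171 R=85
Round 5 (k=27): L=85 R=85
Round 6 (k=50): L=85 R=244

Answer: 85 244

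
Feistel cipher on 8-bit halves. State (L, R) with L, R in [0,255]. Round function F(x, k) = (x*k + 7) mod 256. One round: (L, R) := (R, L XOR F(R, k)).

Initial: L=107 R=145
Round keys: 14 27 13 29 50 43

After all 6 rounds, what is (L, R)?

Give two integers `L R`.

Answer: 198 21

Derivation:
Round 1 (k=14): L=145 R=158
Round 2 (k=27): L=158 R=32
Round 3 (k=13): L=32 R=57
Round 4 (k=29): L=57 R=92
Round 5 (k=50): L=92 R=198
Round 6 (k=43): L=198 R=21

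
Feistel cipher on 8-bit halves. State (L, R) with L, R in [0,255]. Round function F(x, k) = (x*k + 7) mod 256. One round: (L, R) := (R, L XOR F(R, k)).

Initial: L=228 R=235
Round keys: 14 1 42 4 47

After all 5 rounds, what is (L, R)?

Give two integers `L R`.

Round 1 (k=14): L=235 R=5
Round 2 (k=1): L=5 R=231
Round 3 (k=42): L=231 R=232
Round 4 (k=4): L=232 R=64
Round 5 (k=47): L=64 R=47

Answer: 64 47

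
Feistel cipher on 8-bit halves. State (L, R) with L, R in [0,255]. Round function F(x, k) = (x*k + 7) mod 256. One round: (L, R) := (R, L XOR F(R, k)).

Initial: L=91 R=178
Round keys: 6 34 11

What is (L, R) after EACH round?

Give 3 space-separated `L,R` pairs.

Answer: 178,104 104,101 101,54

Derivation:
Round 1 (k=6): L=178 R=104
Round 2 (k=34): L=104 R=101
Round 3 (k=11): L=101 R=54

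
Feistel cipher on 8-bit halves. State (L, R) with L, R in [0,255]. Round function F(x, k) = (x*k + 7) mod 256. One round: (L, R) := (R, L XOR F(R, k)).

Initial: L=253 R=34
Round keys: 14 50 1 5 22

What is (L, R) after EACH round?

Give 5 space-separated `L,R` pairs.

Round 1 (k=14): L=34 R=30
Round 2 (k=50): L=30 R=193
Round 3 (k=1): L=193 R=214
Round 4 (k=5): L=214 R=244
Round 5 (k=22): L=244 R=41

Answer: 34,30 30,193 193,214 214,244 244,41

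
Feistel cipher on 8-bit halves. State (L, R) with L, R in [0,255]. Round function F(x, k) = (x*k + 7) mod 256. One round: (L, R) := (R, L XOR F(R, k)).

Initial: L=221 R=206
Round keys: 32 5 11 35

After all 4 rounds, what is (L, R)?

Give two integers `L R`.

Answer: 14 182

Derivation:
Round 1 (k=32): L=206 R=26
Round 2 (k=5): L=26 R=71
Round 3 (k=11): L=71 R=14
Round 4 (k=35): L=14 R=182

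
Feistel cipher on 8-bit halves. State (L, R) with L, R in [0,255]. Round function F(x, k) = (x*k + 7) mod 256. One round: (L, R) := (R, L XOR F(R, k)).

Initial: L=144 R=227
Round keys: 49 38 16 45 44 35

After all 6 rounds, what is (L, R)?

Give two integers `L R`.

Round 1 (k=49): L=227 R=234
Round 2 (k=38): L=234 R=32
Round 3 (k=16): L=32 R=237
Round 4 (k=45): L=237 R=144
Round 5 (k=44): L=144 R=42
Round 6 (k=35): L=42 R=85

Answer: 42 85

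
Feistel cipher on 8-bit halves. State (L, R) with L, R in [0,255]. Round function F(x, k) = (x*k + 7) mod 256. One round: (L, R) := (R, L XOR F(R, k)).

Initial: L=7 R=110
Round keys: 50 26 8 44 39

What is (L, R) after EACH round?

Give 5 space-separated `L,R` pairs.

Answer: 110,132 132,1 1,139 139,234 234,38

Derivation:
Round 1 (k=50): L=110 R=132
Round 2 (k=26): L=132 R=1
Round 3 (k=8): L=1 R=139
Round 4 (k=44): L=139 R=234
Round 5 (k=39): L=234 R=38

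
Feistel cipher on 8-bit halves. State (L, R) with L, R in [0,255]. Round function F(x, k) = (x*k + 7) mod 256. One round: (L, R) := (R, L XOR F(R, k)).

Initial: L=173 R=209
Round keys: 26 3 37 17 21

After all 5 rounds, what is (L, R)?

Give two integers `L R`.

Round 1 (k=26): L=209 R=236
Round 2 (k=3): L=236 R=26
Round 3 (k=37): L=26 R=37
Round 4 (k=17): L=37 R=102
Round 5 (k=21): L=102 R=64

Answer: 102 64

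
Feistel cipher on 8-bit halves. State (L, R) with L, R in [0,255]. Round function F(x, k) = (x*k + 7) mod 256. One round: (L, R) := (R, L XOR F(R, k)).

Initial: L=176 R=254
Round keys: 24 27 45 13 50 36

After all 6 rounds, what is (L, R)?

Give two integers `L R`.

Round 1 (k=24): L=254 R=103
Round 2 (k=27): L=103 R=26
Round 3 (k=45): L=26 R=254
Round 4 (k=13): L=254 R=247
Round 5 (k=50): L=247 R=187
Round 6 (k=36): L=187 R=164

Answer: 187 164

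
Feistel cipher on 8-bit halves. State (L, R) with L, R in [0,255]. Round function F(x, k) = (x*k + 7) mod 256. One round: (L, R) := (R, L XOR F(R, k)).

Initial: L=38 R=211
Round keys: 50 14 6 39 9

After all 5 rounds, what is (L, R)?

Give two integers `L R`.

Round 1 (k=50): L=211 R=27
Round 2 (k=14): L=27 R=82
Round 3 (k=6): L=82 R=232
Round 4 (k=39): L=232 R=13
Round 5 (k=9): L=13 R=148

Answer: 13 148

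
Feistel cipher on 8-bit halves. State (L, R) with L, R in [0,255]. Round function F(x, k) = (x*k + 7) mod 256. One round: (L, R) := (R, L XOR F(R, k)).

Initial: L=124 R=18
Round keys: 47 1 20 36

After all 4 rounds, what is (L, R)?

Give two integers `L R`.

Round 1 (k=47): L=18 R=41
Round 2 (k=1): L=41 R=34
Round 3 (k=20): L=34 R=134
Round 4 (k=36): L=134 R=253

Answer: 134 253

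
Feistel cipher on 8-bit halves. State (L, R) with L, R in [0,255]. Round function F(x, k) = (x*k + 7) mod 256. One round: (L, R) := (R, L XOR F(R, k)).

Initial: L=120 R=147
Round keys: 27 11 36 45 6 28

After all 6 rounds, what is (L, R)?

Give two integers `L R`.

Round 1 (k=27): L=147 R=240
Round 2 (k=11): L=240 R=196
Round 3 (k=36): L=196 R=103
Round 4 (k=45): L=103 R=230
Round 5 (k=6): L=230 R=12
Round 6 (k=28): L=12 R=177

Answer: 12 177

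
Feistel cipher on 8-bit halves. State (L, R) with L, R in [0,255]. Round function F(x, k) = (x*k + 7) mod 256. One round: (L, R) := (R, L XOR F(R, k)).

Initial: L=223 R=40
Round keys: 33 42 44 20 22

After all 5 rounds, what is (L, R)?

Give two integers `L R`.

Round 1 (k=33): L=40 R=240
Round 2 (k=42): L=240 R=79
Round 3 (k=44): L=79 R=107
Round 4 (k=20): L=107 R=44
Round 5 (k=22): L=44 R=164

Answer: 44 164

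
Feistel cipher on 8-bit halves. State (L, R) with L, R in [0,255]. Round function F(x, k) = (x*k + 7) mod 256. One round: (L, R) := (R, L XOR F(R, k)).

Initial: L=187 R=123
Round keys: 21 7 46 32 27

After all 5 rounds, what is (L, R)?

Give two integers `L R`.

Round 1 (k=21): L=123 R=165
Round 2 (k=7): L=165 R=241
Round 3 (k=46): L=241 R=240
Round 4 (k=32): L=240 R=246
Round 5 (k=27): L=246 R=9

Answer: 246 9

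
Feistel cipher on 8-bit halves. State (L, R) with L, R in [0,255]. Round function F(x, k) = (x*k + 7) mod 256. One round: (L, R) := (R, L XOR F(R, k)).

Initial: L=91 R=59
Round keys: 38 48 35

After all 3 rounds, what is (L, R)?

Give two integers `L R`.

Answer: 92 9

Derivation:
Round 1 (k=38): L=59 R=146
Round 2 (k=48): L=146 R=92
Round 3 (k=35): L=92 R=9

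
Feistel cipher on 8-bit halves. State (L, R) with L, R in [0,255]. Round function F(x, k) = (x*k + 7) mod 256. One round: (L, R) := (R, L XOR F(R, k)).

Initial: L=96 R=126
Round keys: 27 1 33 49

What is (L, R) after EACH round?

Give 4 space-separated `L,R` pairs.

Round 1 (k=27): L=126 R=49
Round 2 (k=1): L=49 R=70
Round 3 (k=33): L=70 R=60
Round 4 (k=49): L=60 R=197

Answer: 126,49 49,70 70,60 60,197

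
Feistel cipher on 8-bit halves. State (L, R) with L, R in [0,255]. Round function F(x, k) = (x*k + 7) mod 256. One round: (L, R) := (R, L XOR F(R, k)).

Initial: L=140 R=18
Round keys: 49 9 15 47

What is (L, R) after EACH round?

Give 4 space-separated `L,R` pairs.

Answer: 18,245 245,182 182,68 68,53

Derivation:
Round 1 (k=49): L=18 R=245
Round 2 (k=9): L=245 R=182
Round 3 (k=15): L=182 R=68
Round 4 (k=47): L=68 R=53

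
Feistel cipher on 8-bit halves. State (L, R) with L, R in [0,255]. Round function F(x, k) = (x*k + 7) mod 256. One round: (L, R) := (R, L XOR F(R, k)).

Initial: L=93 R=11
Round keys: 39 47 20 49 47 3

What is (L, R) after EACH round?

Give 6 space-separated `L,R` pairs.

Answer: 11,233 233,197 197,130 130,44 44,153 153,254

Derivation:
Round 1 (k=39): L=11 R=233
Round 2 (k=47): L=233 R=197
Round 3 (k=20): L=197 R=130
Round 4 (k=49): L=130 R=44
Round 5 (k=47): L=44 R=153
Round 6 (k=3): L=153 R=254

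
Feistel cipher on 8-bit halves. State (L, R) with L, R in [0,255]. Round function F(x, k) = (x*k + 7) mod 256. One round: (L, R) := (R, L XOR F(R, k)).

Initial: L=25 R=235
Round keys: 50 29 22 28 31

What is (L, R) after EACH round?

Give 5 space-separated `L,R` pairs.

Answer: 235,244 244,64 64,115 115,219 219,255

Derivation:
Round 1 (k=50): L=235 R=244
Round 2 (k=29): L=244 R=64
Round 3 (k=22): L=64 R=115
Round 4 (k=28): L=115 R=219
Round 5 (k=31): L=219 R=255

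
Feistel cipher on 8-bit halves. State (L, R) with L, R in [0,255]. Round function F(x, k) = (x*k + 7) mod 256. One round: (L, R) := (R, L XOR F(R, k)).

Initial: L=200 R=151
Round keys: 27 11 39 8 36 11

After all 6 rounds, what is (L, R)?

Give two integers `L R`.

Round 1 (k=27): L=151 R=60
Round 2 (k=11): L=60 R=12
Round 3 (k=39): L=12 R=231
Round 4 (k=8): L=231 R=51
Round 5 (k=36): L=51 R=212
Round 6 (k=11): L=212 R=16

Answer: 212 16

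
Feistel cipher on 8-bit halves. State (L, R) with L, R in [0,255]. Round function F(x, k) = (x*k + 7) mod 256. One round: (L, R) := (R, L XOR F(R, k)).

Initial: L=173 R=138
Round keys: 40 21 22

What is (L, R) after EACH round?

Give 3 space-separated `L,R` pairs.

Round 1 (k=40): L=138 R=58
Round 2 (k=21): L=58 R=67
Round 3 (k=22): L=67 R=243

Answer: 138,58 58,67 67,243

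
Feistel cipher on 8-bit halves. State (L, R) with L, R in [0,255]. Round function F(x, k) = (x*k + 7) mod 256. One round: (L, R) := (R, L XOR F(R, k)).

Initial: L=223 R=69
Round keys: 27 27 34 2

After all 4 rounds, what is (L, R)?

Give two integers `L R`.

Answer: 132 24

Derivation:
Round 1 (k=27): L=69 R=145
Round 2 (k=27): L=145 R=23
Round 3 (k=34): L=23 R=132
Round 4 (k=2): L=132 R=24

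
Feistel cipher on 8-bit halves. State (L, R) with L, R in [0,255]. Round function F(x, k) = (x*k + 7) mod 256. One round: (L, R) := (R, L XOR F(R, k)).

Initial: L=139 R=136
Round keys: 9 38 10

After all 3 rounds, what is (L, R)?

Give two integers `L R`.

Answer: 151 169

Derivation:
Round 1 (k=9): L=136 R=68
Round 2 (k=38): L=68 R=151
Round 3 (k=10): L=151 R=169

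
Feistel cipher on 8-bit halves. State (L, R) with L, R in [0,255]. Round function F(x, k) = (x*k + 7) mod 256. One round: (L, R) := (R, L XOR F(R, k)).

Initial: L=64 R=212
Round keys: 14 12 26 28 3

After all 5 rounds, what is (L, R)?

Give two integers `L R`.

Answer: 80 229

Derivation:
Round 1 (k=14): L=212 R=223
Round 2 (k=12): L=223 R=175
Round 3 (k=26): L=175 R=18
Round 4 (k=28): L=18 R=80
Round 5 (k=3): L=80 R=229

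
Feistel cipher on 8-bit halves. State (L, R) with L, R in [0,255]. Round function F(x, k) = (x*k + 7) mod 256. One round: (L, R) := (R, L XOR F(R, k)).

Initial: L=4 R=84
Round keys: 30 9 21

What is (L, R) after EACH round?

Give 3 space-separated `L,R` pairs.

Round 1 (k=30): L=84 R=219
Round 2 (k=9): L=219 R=238
Round 3 (k=21): L=238 R=86

Answer: 84,219 219,238 238,86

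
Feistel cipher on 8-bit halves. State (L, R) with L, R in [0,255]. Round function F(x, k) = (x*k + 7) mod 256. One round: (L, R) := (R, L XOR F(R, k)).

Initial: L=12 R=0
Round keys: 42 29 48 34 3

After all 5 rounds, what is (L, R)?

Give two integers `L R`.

Answer: 153 254

Derivation:
Round 1 (k=42): L=0 R=11
Round 2 (k=29): L=11 R=70
Round 3 (k=48): L=70 R=44
Round 4 (k=34): L=44 R=153
Round 5 (k=3): L=153 R=254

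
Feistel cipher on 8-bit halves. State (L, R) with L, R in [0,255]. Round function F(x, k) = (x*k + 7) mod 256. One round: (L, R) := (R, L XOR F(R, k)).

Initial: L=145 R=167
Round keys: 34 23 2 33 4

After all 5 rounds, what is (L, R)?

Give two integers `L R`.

Round 1 (k=34): L=167 R=164
Round 2 (k=23): L=164 R=100
Round 3 (k=2): L=100 R=107
Round 4 (k=33): L=107 R=182
Round 5 (k=4): L=182 R=180

Answer: 182 180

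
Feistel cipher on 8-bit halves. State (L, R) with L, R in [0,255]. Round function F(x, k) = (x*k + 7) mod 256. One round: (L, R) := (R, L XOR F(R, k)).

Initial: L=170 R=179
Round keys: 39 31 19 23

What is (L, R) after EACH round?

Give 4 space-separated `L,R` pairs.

Round 1 (k=39): L=179 R=230
Round 2 (k=31): L=230 R=82
Round 3 (k=19): L=82 R=251
Round 4 (k=23): L=251 R=198

Answer: 179,230 230,82 82,251 251,198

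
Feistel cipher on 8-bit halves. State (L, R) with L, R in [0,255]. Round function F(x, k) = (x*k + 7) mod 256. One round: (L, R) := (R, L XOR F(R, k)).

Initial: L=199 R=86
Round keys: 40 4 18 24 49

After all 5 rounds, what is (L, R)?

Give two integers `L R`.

Answer: 78 124

Derivation:
Round 1 (k=40): L=86 R=176
Round 2 (k=4): L=176 R=145
Round 3 (k=18): L=145 R=137
Round 4 (k=24): L=137 R=78
Round 5 (k=49): L=78 R=124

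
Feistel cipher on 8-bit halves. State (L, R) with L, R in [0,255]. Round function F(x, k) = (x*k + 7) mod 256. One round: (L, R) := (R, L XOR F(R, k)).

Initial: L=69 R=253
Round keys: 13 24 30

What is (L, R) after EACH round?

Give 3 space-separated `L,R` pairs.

Round 1 (k=13): L=253 R=165
Round 2 (k=24): L=165 R=130
Round 3 (k=30): L=130 R=230

Answer: 253,165 165,130 130,230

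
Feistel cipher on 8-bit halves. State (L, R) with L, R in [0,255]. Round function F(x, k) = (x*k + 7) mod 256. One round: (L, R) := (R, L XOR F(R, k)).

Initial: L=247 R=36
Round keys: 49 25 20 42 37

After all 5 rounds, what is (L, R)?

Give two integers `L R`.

Answer: 154 70

Derivation:
Round 1 (k=49): L=36 R=28
Round 2 (k=25): L=28 R=231
Round 3 (k=20): L=231 R=15
Round 4 (k=42): L=15 R=154
Round 5 (k=37): L=154 R=70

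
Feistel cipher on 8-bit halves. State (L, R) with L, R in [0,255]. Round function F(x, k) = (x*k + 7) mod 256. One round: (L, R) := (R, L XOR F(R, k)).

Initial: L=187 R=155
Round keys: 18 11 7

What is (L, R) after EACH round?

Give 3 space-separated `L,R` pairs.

Answer: 155,86 86,34 34,163

Derivation:
Round 1 (k=18): L=155 R=86
Round 2 (k=11): L=86 R=34
Round 3 (k=7): L=34 R=163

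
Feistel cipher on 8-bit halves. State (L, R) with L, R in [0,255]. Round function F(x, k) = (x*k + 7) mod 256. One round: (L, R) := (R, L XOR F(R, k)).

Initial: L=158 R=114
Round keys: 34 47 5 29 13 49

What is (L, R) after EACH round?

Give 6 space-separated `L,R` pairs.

Answer: 114,181 181,48 48,66 66,177 177,70 70,220

Derivation:
Round 1 (k=34): L=114 R=181
Round 2 (k=47): L=181 R=48
Round 3 (k=5): L=48 R=66
Round 4 (k=29): L=66 R=177
Round 5 (k=13): L=177 R=70
Round 6 (k=49): L=70 R=220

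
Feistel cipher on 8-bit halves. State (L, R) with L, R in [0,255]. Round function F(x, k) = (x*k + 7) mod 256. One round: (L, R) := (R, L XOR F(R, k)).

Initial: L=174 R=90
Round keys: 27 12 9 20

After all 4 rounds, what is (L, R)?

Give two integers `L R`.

Answer: 203 178

Derivation:
Round 1 (k=27): L=90 R=43
Round 2 (k=12): L=43 R=81
Round 3 (k=9): L=81 R=203
Round 4 (k=20): L=203 R=178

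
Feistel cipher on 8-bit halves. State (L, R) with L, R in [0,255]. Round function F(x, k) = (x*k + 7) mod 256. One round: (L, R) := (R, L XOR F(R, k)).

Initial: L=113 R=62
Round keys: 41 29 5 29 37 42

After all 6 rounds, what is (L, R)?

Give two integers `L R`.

Answer: 185 255

Derivation:
Round 1 (k=41): L=62 R=132
Round 2 (k=29): L=132 R=197
Round 3 (k=5): L=197 R=100
Round 4 (k=29): L=100 R=158
Round 5 (k=37): L=158 R=185
Round 6 (k=42): L=185 R=255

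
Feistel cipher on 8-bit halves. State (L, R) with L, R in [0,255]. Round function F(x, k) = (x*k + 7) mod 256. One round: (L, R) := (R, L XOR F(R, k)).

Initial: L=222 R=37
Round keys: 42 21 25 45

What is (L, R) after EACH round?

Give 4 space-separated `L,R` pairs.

Answer: 37,199 199,127 127,169 169,195

Derivation:
Round 1 (k=42): L=37 R=199
Round 2 (k=21): L=199 R=127
Round 3 (k=25): L=127 R=169
Round 4 (k=45): L=169 R=195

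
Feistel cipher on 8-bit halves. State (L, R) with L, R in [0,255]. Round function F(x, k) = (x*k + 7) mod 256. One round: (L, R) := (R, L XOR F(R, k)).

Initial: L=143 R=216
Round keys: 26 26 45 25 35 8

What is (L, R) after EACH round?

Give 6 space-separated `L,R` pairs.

Round 1 (k=26): L=216 R=120
Round 2 (k=26): L=120 R=239
Round 3 (k=45): L=239 R=114
Round 4 (k=25): L=114 R=198
Round 5 (k=35): L=198 R=107
Round 6 (k=8): L=107 R=153

Answer: 216,120 120,239 239,114 114,198 198,107 107,153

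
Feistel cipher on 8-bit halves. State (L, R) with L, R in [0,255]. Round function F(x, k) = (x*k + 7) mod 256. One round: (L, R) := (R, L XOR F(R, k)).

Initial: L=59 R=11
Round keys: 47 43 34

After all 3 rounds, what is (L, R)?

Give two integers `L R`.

Answer: 79 178

Derivation:
Round 1 (k=47): L=11 R=55
Round 2 (k=43): L=55 R=79
Round 3 (k=34): L=79 R=178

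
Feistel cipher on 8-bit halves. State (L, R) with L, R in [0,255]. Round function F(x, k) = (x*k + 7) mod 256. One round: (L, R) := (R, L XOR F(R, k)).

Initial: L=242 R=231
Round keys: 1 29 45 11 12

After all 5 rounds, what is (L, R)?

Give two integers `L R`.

Round 1 (k=1): L=231 R=28
Round 2 (k=29): L=28 R=212
Round 3 (k=45): L=212 R=87
Round 4 (k=11): L=87 R=16
Round 5 (k=12): L=16 R=144

Answer: 16 144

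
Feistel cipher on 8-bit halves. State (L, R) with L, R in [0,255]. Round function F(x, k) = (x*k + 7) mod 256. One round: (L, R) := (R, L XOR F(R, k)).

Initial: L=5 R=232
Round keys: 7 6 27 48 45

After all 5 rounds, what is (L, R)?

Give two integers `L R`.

Round 1 (k=7): L=232 R=90
Round 2 (k=6): L=90 R=203
Round 3 (k=27): L=203 R=42
Round 4 (k=48): L=42 R=44
Round 5 (k=45): L=44 R=233

Answer: 44 233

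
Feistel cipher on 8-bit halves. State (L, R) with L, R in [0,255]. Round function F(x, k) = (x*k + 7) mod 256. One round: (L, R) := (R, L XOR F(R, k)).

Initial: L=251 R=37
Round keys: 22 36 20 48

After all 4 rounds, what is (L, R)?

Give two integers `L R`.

Answer: 193 237

Derivation:
Round 1 (k=22): L=37 R=206
Round 2 (k=36): L=206 R=218
Round 3 (k=20): L=218 R=193
Round 4 (k=48): L=193 R=237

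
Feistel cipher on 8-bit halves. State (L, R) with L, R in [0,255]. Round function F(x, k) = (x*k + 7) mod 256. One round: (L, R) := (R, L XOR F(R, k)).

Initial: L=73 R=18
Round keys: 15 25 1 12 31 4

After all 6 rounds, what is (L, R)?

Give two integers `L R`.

Answer: 229 189

Derivation:
Round 1 (k=15): L=18 R=92
Round 2 (k=25): L=92 R=17
Round 3 (k=1): L=17 R=68
Round 4 (k=12): L=68 R=38
Round 5 (k=31): L=38 R=229
Round 6 (k=4): L=229 R=189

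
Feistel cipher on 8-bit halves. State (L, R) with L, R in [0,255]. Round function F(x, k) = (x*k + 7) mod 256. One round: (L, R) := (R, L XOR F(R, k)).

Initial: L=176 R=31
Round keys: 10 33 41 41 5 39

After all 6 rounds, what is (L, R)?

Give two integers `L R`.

Answer: 15 253

Derivation:
Round 1 (k=10): L=31 R=141
Round 2 (k=33): L=141 R=43
Round 3 (k=41): L=43 R=103
Round 4 (k=41): L=103 R=173
Round 5 (k=5): L=173 R=15
Round 6 (k=39): L=15 R=253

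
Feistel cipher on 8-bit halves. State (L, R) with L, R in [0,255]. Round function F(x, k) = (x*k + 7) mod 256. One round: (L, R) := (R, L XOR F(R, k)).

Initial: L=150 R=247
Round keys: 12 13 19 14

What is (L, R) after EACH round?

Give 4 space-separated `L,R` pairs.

Round 1 (k=12): L=247 R=13
Round 2 (k=13): L=13 R=71
Round 3 (k=19): L=71 R=65
Round 4 (k=14): L=65 R=210

Answer: 247,13 13,71 71,65 65,210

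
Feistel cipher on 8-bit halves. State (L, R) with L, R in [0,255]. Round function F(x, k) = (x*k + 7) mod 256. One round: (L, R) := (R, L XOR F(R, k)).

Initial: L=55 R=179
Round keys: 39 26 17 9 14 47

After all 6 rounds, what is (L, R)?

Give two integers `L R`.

Round 1 (k=39): L=179 R=123
Round 2 (k=26): L=123 R=54
Round 3 (k=17): L=54 R=230
Round 4 (k=9): L=230 R=43
Round 5 (k=14): L=43 R=135
Round 6 (k=47): L=135 R=251

Answer: 135 251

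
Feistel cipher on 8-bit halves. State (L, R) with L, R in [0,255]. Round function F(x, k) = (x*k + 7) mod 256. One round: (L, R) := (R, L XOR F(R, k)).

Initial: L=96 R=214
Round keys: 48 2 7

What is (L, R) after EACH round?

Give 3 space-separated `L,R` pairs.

Round 1 (k=48): L=214 R=71
Round 2 (k=2): L=71 R=67
Round 3 (k=7): L=67 R=155

Answer: 214,71 71,67 67,155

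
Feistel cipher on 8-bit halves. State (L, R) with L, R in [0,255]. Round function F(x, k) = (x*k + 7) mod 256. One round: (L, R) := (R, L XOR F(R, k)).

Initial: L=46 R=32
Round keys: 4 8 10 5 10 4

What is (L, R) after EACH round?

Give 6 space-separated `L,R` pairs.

Round 1 (k=4): L=32 R=169
Round 2 (k=8): L=169 R=111
Round 3 (k=10): L=111 R=244
Round 4 (k=5): L=244 R=164
Round 5 (k=10): L=164 R=155
Round 6 (k=4): L=155 R=215

Answer: 32,169 169,111 111,244 244,164 164,155 155,215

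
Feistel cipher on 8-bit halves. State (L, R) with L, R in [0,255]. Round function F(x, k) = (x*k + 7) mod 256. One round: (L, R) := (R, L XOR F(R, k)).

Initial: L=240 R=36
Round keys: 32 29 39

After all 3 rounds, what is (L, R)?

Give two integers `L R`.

Answer: 166 38

Derivation:
Round 1 (k=32): L=36 R=119
Round 2 (k=29): L=119 R=166
Round 3 (k=39): L=166 R=38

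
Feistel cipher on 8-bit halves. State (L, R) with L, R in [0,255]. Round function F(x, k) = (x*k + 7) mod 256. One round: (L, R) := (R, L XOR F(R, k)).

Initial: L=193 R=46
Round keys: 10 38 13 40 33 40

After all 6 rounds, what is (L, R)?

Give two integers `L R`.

Answer: 131 53

Derivation:
Round 1 (k=10): L=46 R=18
Round 2 (k=38): L=18 R=157
Round 3 (k=13): L=157 R=18
Round 4 (k=40): L=18 R=74
Round 5 (k=33): L=74 R=131
Round 6 (k=40): L=131 R=53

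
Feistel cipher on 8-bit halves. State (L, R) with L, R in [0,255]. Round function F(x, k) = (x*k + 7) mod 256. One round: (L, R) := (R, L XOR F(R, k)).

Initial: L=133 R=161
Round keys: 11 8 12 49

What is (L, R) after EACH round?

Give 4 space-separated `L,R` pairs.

Round 1 (k=11): L=161 R=119
Round 2 (k=8): L=119 R=30
Round 3 (k=12): L=30 R=24
Round 4 (k=49): L=24 R=129

Answer: 161,119 119,30 30,24 24,129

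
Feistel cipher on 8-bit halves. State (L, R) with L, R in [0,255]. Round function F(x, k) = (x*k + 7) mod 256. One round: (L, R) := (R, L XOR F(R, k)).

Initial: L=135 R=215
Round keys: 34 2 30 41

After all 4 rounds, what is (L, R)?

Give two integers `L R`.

Answer: 157 208

Derivation:
Round 1 (k=34): L=215 R=18
Round 2 (k=2): L=18 R=252
Round 3 (k=30): L=252 R=157
Round 4 (k=41): L=157 R=208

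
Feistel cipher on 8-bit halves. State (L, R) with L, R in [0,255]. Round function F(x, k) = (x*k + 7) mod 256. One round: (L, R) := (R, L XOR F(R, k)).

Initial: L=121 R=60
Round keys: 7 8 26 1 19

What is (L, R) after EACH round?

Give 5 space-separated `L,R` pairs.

Round 1 (k=7): L=60 R=210
Round 2 (k=8): L=210 R=171
Round 3 (k=26): L=171 R=183
Round 4 (k=1): L=183 R=21
Round 5 (k=19): L=21 R=33

Answer: 60,210 210,171 171,183 183,21 21,33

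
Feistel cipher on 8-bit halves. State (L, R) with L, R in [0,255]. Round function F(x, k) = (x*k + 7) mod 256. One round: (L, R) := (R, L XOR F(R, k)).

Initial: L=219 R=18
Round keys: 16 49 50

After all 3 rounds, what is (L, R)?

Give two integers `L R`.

Round 1 (k=16): L=18 R=252
Round 2 (k=49): L=252 R=81
Round 3 (k=50): L=81 R=37

Answer: 81 37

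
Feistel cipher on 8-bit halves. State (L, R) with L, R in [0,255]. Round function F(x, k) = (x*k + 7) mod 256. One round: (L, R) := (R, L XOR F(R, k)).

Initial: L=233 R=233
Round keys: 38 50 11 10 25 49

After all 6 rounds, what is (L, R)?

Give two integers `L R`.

Answer: 99 85

Derivation:
Round 1 (k=38): L=233 R=116
Round 2 (k=50): L=116 R=70
Round 3 (k=11): L=70 R=125
Round 4 (k=10): L=125 R=175
Round 5 (k=25): L=175 R=99
Round 6 (k=49): L=99 R=85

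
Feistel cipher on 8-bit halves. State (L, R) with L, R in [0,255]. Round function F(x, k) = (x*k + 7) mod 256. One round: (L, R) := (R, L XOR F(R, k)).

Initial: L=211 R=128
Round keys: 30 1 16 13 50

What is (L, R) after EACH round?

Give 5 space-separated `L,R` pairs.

Round 1 (k=30): L=128 R=212
Round 2 (k=1): L=212 R=91
Round 3 (k=16): L=91 R=99
Round 4 (k=13): L=99 R=85
Round 5 (k=50): L=85 R=194

Answer: 128,212 212,91 91,99 99,85 85,194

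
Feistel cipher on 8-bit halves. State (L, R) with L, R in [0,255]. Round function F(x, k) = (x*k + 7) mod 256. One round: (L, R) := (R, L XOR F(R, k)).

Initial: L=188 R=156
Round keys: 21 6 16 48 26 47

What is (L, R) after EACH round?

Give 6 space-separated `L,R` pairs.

Answer: 156,111 111,61 61,184 184,186 186,83 83,254

Derivation:
Round 1 (k=21): L=156 R=111
Round 2 (k=6): L=111 R=61
Round 3 (k=16): L=61 R=184
Round 4 (k=48): L=184 R=186
Round 5 (k=26): L=186 R=83
Round 6 (k=47): L=83 R=254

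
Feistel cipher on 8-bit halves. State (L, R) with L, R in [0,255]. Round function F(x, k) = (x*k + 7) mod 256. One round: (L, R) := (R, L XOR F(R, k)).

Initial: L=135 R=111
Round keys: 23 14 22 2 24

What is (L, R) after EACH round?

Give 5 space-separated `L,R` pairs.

Answer: 111,135 135,6 6,12 12,25 25,83

Derivation:
Round 1 (k=23): L=111 R=135
Round 2 (k=14): L=135 R=6
Round 3 (k=22): L=6 R=12
Round 4 (k=2): L=12 R=25
Round 5 (k=24): L=25 R=83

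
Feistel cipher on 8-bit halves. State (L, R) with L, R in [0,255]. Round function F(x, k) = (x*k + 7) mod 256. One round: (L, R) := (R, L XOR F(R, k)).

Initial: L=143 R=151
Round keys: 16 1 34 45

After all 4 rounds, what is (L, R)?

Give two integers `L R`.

Round 1 (k=16): L=151 R=248
Round 2 (k=1): L=248 R=104
Round 3 (k=34): L=104 R=47
Round 4 (k=45): L=47 R=34

Answer: 47 34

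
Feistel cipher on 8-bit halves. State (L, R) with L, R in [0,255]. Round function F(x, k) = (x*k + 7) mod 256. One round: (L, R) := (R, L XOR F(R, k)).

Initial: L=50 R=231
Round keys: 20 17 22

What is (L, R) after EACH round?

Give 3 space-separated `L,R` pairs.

Answer: 231,33 33,223 223,16

Derivation:
Round 1 (k=20): L=231 R=33
Round 2 (k=17): L=33 R=223
Round 3 (k=22): L=223 R=16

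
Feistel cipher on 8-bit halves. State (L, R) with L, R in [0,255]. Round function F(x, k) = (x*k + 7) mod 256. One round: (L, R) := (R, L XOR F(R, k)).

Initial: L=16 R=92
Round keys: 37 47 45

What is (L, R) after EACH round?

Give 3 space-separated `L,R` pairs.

Answer: 92,67 67,8 8,44

Derivation:
Round 1 (k=37): L=92 R=67
Round 2 (k=47): L=67 R=8
Round 3 (k=45): L=8 R=44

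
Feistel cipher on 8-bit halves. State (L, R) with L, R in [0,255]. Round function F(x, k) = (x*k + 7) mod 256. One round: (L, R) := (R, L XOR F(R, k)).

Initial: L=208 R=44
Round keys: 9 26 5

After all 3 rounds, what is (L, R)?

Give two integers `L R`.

Answer: 249 167

Derivation:
Round 1 (k=9): L=44 R=67
Round 2 (k=26): L=67 R=249
Round 3 (k=5): L=249 R=167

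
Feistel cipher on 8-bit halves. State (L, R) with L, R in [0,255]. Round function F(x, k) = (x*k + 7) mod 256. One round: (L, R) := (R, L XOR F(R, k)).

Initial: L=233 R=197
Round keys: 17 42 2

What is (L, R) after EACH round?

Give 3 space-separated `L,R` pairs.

Answer: 197,245 245,252 252,10

Derivation:
Round 1 (k=17): L=197 R=245
Round 2 (k=42): L=245 R=252
Round 3 (k=2): L=252 R=10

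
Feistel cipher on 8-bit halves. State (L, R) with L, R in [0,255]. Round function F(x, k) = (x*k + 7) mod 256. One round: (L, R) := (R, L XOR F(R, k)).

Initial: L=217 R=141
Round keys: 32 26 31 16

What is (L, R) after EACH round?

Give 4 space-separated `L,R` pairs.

Answer: 141,126 126,94 94,23 23,41

Derivation:
Round 1 (k=32): L=141 R=126
Round 2 (k=26): L=126 R=94
Round 3 (k=31): L=94 R=23
Round 4 (k=16): L=23 R=41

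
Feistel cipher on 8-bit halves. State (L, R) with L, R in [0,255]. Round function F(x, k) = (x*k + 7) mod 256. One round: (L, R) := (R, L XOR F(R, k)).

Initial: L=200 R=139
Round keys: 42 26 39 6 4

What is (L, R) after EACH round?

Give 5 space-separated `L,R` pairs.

Round 1 (k=42): L=139 R=29
Round 2 (k=26): L=29 R=114
Round 3 (k=39): L=114 R=120
Round 4 (k=6): L=120 R=165
Round 5 (k=4): L=165 R=227

Answer: 139,29 29,114 114,120 120,165 165,227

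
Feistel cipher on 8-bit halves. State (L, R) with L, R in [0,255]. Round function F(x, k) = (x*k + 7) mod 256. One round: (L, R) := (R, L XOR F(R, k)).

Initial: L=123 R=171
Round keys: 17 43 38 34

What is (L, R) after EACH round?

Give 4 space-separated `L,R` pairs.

Round 1 (k=17): L=171 R=25
Round 2 (k=43): L=25 R=145
Round 3 (k=38): L=145 R=148
Round 4 (k=34): L=148 R=62

Answer: 171,25 25,145 145,148 148,62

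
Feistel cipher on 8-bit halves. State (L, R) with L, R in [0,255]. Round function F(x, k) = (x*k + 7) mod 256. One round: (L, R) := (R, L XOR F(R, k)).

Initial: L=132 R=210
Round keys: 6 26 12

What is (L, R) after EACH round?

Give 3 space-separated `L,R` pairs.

Round 1 (k=6): L=210 R=119
Round 2 (k=26): L=119 R=207
Round 3 (k=12): L=207 R=204

Answer: 210,119 119,207 207,204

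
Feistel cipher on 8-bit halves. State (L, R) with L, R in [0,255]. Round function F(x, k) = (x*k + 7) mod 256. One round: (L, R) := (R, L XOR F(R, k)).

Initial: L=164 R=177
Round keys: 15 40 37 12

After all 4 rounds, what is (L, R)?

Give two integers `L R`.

Round 1 (k=15): L=177 R=194
Round 2 (k=40): L=194 R=230
Round 3 (k=37): L=230 R=135
Round 4 (k=12): L=135 R=189

Answer: 135 189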